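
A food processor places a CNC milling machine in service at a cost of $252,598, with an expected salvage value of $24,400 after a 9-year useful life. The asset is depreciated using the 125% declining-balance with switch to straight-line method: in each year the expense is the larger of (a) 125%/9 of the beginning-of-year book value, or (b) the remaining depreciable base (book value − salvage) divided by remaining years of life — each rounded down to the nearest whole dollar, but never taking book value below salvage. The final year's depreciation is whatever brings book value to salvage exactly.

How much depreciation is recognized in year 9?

$22,816

Depreciable base = $252,598 − $24,400 = $228,198.
Year 1: DB = ⌊$252,598 × 125%/9⌋ = $35,083; SL = ⌊$228,198/9⌋ = $25,355 → take DB $35,083. Book value $217,515.
Year 2: DB = ⌊$217,515 × 125%/9⌋ = $30,210; SL = ⌊$193,115/8⌋ = $24,139 → take DB $30,210. Book value $187,305.
Year 3: DB = ⌊$187,305 × 125%/9⌋ = $26,014; SL = ⌊$162,905/7⌋ = $23,272 → take DB $26,014. Book value $161,291.
Year 4: DB = ⌊$161,291 × 125%/9⌋ = $22,401; SL = ⌊$136,891/6⌋ = $22,815 → take SL $22,815. Book value $138,476.
Year 5: DB = ⌊$138,476 × 125%/9⌋ = $19,232; SL = ⌊$114,076/5⌋ = $22,815 → take SL $22,815. Book value $115,661.
Year 6: DB = ⌊$115,661 × 125%/9⌋ = $16,064; SL = ⌊$91,261/4⌋ = $22,815 → take SL $22,815. Book value $92,846.
Year 7: DB = ⌊$92,846 × 125%/9⌋ = $12,895; SL = ⌊$68,446/3⌋ = $22,815 → take SL $22,815. Book value $70,031.
Year 8: DB = ⌊$70,031 × 125%/9⌋ = $9,726; SL = ⌊$45,631/2⌋ = $22,815 → take SL $22,815. Book value $47,216.
Year 9 (final): $47,216 − $24,400 = $22,816. Book value $24,400.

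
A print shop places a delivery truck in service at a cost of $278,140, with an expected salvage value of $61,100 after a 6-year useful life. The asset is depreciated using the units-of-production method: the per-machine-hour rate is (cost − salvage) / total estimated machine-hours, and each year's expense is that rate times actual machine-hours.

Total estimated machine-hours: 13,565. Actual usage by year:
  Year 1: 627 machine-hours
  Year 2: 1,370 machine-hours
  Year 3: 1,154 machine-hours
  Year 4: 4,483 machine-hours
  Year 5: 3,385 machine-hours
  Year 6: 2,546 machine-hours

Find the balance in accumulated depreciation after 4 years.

Depreciable base = $278,140 − $61,100 = $217,040.
Rate = $217,040 / 13,565 machine-hours = $16 per machine-hour.
Year 1: 627 × $16 = $10,032. Book value $268,108.
Year 2: 1,370 × $16 = $21,920. Book value $246,188.
Year 3: 1,154 × $16 = $18,464. Book value $227,724.
Year 4: 4,483 × $16 = $71,728. Book value $155,996.
Accumulated through year 4 = $278,140 − $155,996 = $122,144.

$122,144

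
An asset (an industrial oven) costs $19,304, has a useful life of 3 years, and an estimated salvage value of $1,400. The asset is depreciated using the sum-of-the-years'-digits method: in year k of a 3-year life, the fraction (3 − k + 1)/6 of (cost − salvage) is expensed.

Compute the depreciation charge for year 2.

Depreciable base = $19,304 − $1,400 = $17,904.
Sum of the years' digits = 3+2+1 = 6.
Year 1: $17,904 × 3/6 = $8,952. Book value $10,352.
Year 2: $17,904 × 2/6 = $5,968. Book value $4,384.

$5,968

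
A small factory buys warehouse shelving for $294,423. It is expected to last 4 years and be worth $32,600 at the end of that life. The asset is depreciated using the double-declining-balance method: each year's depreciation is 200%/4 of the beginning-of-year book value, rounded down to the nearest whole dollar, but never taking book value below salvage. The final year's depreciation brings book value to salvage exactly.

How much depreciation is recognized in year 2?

$73,606

Depreciable base = $294,423 − $32,600 = $261,823.
Year 1: ⌊$294,423 × 200%/4⌋ = $147,211. Book value $147,212.
Year 2: ⌊$147,212 × 200%/4⌋ = $73,606. Book value $73,606.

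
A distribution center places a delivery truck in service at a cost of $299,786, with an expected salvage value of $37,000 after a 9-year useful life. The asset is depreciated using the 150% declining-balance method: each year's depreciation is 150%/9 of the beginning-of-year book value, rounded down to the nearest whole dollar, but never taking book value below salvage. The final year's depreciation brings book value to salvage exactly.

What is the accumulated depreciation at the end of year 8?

Depreciable base = $299,786 − $37,000 = $262,786.
Year 1: ⌊$299,786 × 150%/9⌋ = $49,964. Book value $249,822.
Year 2: ⌊$249,822 × 150%/9⌋ = $41,637. Book value $208,185.
Year 3: ⌊$208,185 × 150%/9⌋ = $34,697. Book value $173,488.
Year 4: ⌊$173,488 × 150%/9⌋ = $28,914. Book value $144,574.
Year 5: ⌊$144,574 × 150%/9⌋ = $24,095. Book value $120,479.
Year 6: ⌊$120,479 × 150%/9⌋ = $20,079. Book value $100,400.
Year 7: ⌊$100,400 × 150%/9⌋ = $16,733. Book value $83,667.
Year 8: ⌊$83,667 × 150%/9⌋ = $13,944. Book value $69,723.
Accumulated through year 8 = $299,786 − $69,723 = $230,063.

$230,063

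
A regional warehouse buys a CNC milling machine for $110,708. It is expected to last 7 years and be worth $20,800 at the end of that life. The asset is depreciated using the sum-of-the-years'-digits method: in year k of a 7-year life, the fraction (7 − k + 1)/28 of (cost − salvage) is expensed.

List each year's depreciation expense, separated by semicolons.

Depreciable base = $110,708 − $20,800 = $89,908.
Sum of the years' digits = 7+6+5+4+3+2+1 = 28.
Year 1: $89,908 × 7/28 = $22,477. Book value $88,231.
Year 2: $89,908 × 6/28 = $19,266. Book value $68,965.
Year 3: $89,908 × 5/28 = $16,055. Book value $52,910.
Year 4: $89,908 × 4/28 = $12,844. Book value $40,066.
Year 5: $89,908 × 3/28 = $9,633. Book value $30,433.
Year 6: $89,908 × 2/28 = $6,422. Book value $24,011.
Year 7: $89,908 × 1/28 = $3,211. Book value $20,800.

$22,477; $19,266; $16,055; $12,844; $9,633; $6,422; $3,211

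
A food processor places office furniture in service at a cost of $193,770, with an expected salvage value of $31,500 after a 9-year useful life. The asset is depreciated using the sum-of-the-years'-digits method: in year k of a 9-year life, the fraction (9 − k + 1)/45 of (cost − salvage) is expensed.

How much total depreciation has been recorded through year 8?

Depreciable base = $193,770 − $31,500 = $162,270.
Sum of the years' digits = 9+8+7+6+5+4+3+2+1 = 45.
Year 1: $162,270 × 9/45 = $32,454. Book value $161,316.
Year 2: $162,270 × 8/45 = $28,848. Book value $132,468.
Year 3: $162,270 × 7/45 = $25,242. Book value $107,226.
Year 4: $162,270 × 6/45 = $21,636. Book value $85,590.
Year 5: $162,270 × 5/45 = $18,030. Book value $67,560.
Year 6: $162,270 × 4/45 = $14,424. Book value $53,136.
Year 7: $162,270 × 3/45 = $10,818. Book value $42,318.
Year 8: $162,270 × 2/45 = $7,212. Book value $35,106.
Accumulated through year 8 = $193,770 − $35,106 = $158,664.

$158,664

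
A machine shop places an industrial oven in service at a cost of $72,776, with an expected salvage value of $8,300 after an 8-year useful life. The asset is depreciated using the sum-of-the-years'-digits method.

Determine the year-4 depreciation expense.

$8,955

Depreciable base = $72,776 − $8,300 = $64,476.
Sum of the years' digits = 8+7+6+5+4+3+2+1 = 36.
Year 1: $64,476 × 8/36 = $14,328. Book value $58,448.
Year 2: $64,476 × 7/36 = $12,537. Book value $45,911.
Year 3: $64,476 × 6/36 = $10,746. Book value $35,165.
Year 4: $64,476 × 5/36 = $8,955. Book value $26,210.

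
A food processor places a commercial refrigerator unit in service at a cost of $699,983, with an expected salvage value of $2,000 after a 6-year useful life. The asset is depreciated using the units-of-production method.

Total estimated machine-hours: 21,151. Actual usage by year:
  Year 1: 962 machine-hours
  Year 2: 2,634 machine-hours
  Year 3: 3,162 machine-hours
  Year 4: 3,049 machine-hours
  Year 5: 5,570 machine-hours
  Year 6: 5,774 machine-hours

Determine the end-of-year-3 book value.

$476,969

Depreciable base = $699,983 − $2,000 = $697,983.
Rate = $697,983 / 21,151 machine-hours = $33 per machine-hour.
Year 1: 962 × $33 = $31,746. Book value $668,237.
Year 2: 2,634 × $33 = $86,922. Book value $581,315.
Year 3: 3,162 × $33 = $104,346. Book value $476,969.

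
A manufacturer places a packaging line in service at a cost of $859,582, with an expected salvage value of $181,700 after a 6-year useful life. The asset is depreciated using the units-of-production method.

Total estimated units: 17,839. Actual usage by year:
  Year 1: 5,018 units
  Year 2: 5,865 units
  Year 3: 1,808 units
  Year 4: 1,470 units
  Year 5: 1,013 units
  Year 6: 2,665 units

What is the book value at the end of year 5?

Depreciable base = $859,582 − $181,700 = $677,882.
Rate = $677,882 / 17,839 units = $38 per unit.
Year 1: 5,018 × $38 = $190,684. Book value $668,898.
Year 2: 5,865 × $38 = $222,870. Book value $446,028.
Year 3: 1,808 × $38 = $68,704. Book value $377,324.
Year 4: 1,470 × $38 = $55,860. Book value $321,464.
Year 5: 1,013 × $38 = $38,494. Book value $282,970.

$282,970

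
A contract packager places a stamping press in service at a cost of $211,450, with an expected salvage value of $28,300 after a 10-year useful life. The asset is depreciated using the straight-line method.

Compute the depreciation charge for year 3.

Depreciable base = $211,450 − $28,300 = $183,150.
Annual expense = $183,150 / 10 = $18,315.

$18,315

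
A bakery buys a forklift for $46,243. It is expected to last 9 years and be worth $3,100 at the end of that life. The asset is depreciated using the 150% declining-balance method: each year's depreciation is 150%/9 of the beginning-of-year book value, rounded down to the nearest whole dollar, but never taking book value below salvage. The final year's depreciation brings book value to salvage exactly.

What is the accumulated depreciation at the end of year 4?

Depreciable base = $46,243 − $3,100 = $43,143.
Year 1: ⌊$46,243 × 150%/9⌋ = $7,707. Book value $38,536.
Year 2: ⌊$38,536 × 150%/9⌋ = $6,422. Book value $32,114.
Year 3: ⌊$32,114 × 150%/9⌋ = $5,352. Book value $26,762.
Year 4: ⌊$26,762 × 150%/9⌋ = $4,460. Book value $22,302.
Accumulated through year 4 = $46,243 − $22,302 = $23,941.

$23,941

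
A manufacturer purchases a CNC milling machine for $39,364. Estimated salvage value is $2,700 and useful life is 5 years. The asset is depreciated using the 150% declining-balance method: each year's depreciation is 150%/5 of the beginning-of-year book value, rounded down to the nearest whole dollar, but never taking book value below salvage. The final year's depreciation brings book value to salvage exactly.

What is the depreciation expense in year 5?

$6,753

Depreciable base = $39,364 − $2,700 = $36,664.
Year 1: ⌊$39,364 × 150%/5⌋ = $11,809. Book value $27,555.
Year 2: ⌊$27,555 × 150%/5⌋ = $8,266. Book value $19,289.
Year 3: ⌊$19,289 × 150%/5⌋ = $5,786. Book value $13,503.
Year 4: ⌊$13,503 × 150%/5⌋ = $4,050. Book value $9,453.
Year 5 (final): $9,453 − $2,700 = $6,753. Book value $2,700.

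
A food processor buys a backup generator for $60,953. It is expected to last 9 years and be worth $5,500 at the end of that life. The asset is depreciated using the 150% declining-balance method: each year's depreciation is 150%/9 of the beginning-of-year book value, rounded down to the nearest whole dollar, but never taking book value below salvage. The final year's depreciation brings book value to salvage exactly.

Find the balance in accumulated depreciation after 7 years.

$43,940

Depreciable base = $60,953 − $5,500 = $55,453.
Year 1: ⌊$60,953 × 150%/9⌋ = $10,158. Book value $50,795.
Year 2: ⌊$50,795 × 150%/9⌋ = $8,465. Book value $42,330.
Year 3: ⌊$42,330 × 150%/9⌋ = $7,055. Book value $35,275.
Year 4: ⌊$35,275 × 150%/9⌋ = $5,879. Book value $29,396.
Year 5: ⌊$29,396 × 150%/9⌋ = $4,899. Book value $24,497.
Year 6: ⌊$24,497 × 150%/9⌋ = $4,082. Book value $20,415.
Year 7: ⌊$20,415 × 150%/9⌋ = $3,402. Book value $17,013.
Accumulated through year 7 = $60,953 − $17,013 = $43,940.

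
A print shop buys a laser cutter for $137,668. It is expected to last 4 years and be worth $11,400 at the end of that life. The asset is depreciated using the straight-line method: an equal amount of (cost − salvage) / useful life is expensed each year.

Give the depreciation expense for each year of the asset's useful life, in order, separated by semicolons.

Depreciable base = $137,668 − $11,400 = $126,268.
Annual expense = $126,268 / 4 = $31,567.
End of year 1: book value $106,101.
End of year 2: book value $74,534.
End of year 3: book value $42,967.
End of year 4: book value $11,400.

$31,567; $31,567; $31,567; $31,567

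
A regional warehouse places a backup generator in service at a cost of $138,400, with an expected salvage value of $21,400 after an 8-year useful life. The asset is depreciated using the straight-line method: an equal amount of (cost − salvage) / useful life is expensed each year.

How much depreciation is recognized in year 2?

Depreciable base = $138,400 − $21,400 = $117,000.
Annual expense = $117,000 / 8 = $14,625.

$14,625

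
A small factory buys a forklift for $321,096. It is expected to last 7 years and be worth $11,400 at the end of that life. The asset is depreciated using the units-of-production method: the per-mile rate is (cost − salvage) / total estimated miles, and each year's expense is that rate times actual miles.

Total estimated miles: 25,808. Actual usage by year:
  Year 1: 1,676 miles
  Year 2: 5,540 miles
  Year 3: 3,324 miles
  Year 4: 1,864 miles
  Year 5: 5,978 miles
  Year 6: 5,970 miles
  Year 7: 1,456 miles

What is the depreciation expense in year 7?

$17,472

Depreciable base = $321,096 − $11,400 = $309,696.
Rate = $309,696 / 25,808 miles = $12 per mile.
Year 1: 1,676 × $12 = $20,112. Book value $300,984.
Year 2: 5,540 × $12 = $66,480. Book value $234,504.
Year 3: 3,324 × $12 = $39,888. Book value $194,616.
Year 4: 1,864 × $12 = $22,368. Book value $172,248.
Year 5: 5,978 × $12 = $71,736. Book value $100,512.
Year 6: 5,970 × $12 = $71,640. Book value $28,872.
Year 7: 1,456 × $12 = $17,472. Book value $11,400.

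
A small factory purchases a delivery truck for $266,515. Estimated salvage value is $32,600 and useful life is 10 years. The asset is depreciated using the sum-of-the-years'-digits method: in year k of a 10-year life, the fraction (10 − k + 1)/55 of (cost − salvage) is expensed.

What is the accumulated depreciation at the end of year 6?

Depreciable base = $266,515 − $32,600 = $233,915.
Sum of the years' digits = 10+9+8+7+6+5+4+3+2+1 = 55.
Year 1: $233,915 × 10/55 = $42,530. Book value $223,985.
Year 2: $233,915 × 9/55 = $38,277. Book value $185,708.
Year 3: $233,915 × 8/55 = $34,024. Book value $151,684.
Year 4: $233,915 × 7/55 = $29,771. Book value $121,913.
Year 5: $233,915 × 6/55 = $25,518. Book value $96,395.
Year 6: $233,915 × 5/55 = $21,265. Book value $75,130.
Accumulated through year 6 = $266,515 − $75,130 = $191,385.

$191,385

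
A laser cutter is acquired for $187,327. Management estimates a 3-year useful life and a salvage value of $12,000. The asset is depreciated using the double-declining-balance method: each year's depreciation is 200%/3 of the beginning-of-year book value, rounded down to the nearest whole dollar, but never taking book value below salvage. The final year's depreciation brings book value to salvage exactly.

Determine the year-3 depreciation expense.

$8,815

Depreciable base = $187,327 − $12,000 = $175,327.
Year 1: ⌊$187,327 × 200%/3⌋ = $124,884. Book value $62,443.
Year 2: ⌊$62,443 × 200%/3⌋ = $41,628. Book value $20,815.
Year 3 (final): $20,815 − $12,000 = $8,815. Book value $12,000.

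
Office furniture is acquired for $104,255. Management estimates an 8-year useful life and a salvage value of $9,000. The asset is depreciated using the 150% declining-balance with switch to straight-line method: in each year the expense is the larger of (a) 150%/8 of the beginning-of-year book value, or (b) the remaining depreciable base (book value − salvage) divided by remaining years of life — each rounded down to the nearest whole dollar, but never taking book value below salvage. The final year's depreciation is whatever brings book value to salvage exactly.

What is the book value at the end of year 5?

Depreciable base = $104,255 − $9,000 = $95,255.
Year 1: DB = ⌊$104,255 × 150%/8⌋ = $19,547; SL = ⌊$95,255/8⌋ = $11,906 → take DB $19,547. Book value $84,708.
Year 2: DB = ⌊$84,708 × 150%/8⌋ = $15,882; SL = ⌊$75,708/7⌋ = $10,815 → take DB $15,882. Book value $68,826.
Year 3: DB = ⌊$68,826 × 150%/8⌋ = $12,904; SL = ⌊$59,826/6⌋ = $9,971 → take DB $12,904. Book value $55,922.
Year 4: DB = ⌊$55,922 × 150%/8⌋ = $10,485; SL = ⌊$46,922/5⌋ = $9,384 → take DB $10,485. Book value $45,437.
Year 5: DB = ⌊$45,437 × 150%/8⌋ = $8,519; SL = ⌊$36,437/4⌋ = $9,109 → take SL $9,109. Book value $36,328.

$36,328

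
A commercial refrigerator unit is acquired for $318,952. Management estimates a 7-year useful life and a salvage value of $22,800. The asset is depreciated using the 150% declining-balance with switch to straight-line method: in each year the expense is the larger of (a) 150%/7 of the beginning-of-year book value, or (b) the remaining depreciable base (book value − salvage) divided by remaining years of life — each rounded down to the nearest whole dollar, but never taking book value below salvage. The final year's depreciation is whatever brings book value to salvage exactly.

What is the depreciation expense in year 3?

$42,193

Depreciable base = $318,952 − $22,800 = $296,152.
Year 1: DB = ⌊$318,952 × 150%/7⌋ = $68,346; SL = ⌊$296,152/7⌋ = $42,307 → take DB $68,346. Book value $250,606.
Year 2: DB = ⌊$250,606 × 150%/7⌋ = $53,701; SL = ⌊$227,806/6⌋ = $37,967 → take DB $53,701. Book value $196,905.
Year 3: DB = ⌊$196,905 × 150%/7⌋ = $42,193; SL = ⌊$174,105/5⌋ = $34,821 → take DB $42,193. Book value $154,712.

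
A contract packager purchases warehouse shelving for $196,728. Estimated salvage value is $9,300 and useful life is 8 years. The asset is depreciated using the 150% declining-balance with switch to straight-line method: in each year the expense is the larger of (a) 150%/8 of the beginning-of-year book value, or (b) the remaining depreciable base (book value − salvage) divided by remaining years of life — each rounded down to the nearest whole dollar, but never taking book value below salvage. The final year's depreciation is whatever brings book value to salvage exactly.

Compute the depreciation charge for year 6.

Depreciable base = $196,728 − $9,300 = $187,428.
Year 1: DB = ⌊$196,728 × 150%/8⌋ = $36,886; SL = ⌊$187,428/8⌋ = $23,428 → take DB $36,886. Book value $159,842.
Year 2: DB = ⌊$159,842 × 150%/8⌋ = $29,970; SL = ⌊$150,542/7⌋ = $21,506 → take DB $29,970. Book value $129,872.
Year 3: DB = ⌊$129,872 × 150%/8⌋ = $24,351; SL = ⌊$120,572/6⌋ = $20,095 → take DB $24,351. Book value $105,521.
Year 4: DB = ⌊$105,521 × 150%/8⌋ = $19,785; SL = ⌊$96,221/5⌋ = $19,244 → take DB $19,785. Book value $85,736.
Year 5: DB = ⌊$85,736 × 150%/8⌋ = $16,075; SL = ⌊$76,436/4⌋ = $19,109 → take SL $19,109. Book value $66,627.
Year 6: DB = ⌊$66,627 × 150%/8⌋ = $12,492; SL = ⌊$57,327/3⌋ = $19,109 → take SL $19,109. Book value $47,518.

$19,109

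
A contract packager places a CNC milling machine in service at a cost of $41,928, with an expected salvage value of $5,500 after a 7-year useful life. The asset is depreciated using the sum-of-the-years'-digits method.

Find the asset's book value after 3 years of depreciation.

$18,510

Depreciable base = $41,928 − $5,500 = $36,428.
Sum of the years' digits = 7+6+5+4+3+2+1 = 28.
Year 1: $36,428 × 7/28 = $9,107. Book value $32,821.
Year 2: $36,428 × 6/28 = $7,806. Book value $25,015.
Year 3: $36,428 × 5/28 = $6,505. Book value $18,510.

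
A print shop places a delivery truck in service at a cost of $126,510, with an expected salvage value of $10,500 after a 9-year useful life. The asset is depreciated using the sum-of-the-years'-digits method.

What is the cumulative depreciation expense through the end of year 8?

$113,432

Depreciable base = $126,510 − $10,500 = $116,010.
Sum of the years' digits = 9+8+7+6+5+4+3+2+1 = 45.
Year 1: $116,010 × 9/45 = $23,202. Book value $103,308.
Year 2: $116,010 × 8/45 = $20,624. Book value $82,684.
Year 3: $116,010 × 7/45 = $18,046. Book value $64,638.
Year 4: $116,010 × 6/45 = $15,468. Book value $49,170.
Year 5: $116,010 × 5/45 = $12,890. Book value $36,280.
Year 6: $116,010 × 4/45 = $10,312. Book value $25,968.
Year 7: $116,010 × 3/45 = $7,734. Book value $18,234.
Year 8: $116,010 × 2/45 = $5,156. Book value $13,078.
Accumulated through year 8 = $126,510 − $13,078 = $113,432.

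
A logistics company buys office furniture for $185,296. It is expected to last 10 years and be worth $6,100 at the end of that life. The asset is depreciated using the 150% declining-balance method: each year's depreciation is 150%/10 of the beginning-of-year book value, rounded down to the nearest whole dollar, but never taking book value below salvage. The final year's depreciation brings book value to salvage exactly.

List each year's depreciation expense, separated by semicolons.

$27,794; $23,625; $20,081; $17,069; $14,509; $12,332; $10,482; $8,910; $7,574; $36,820

Depreciable base = $185,296 − $6,100 = $179,196.
Year 1: ⌊$185,296 × 150%/10⌋ = $27,794. Book value $157,502.
Year 2: ⌊$157,502 × 150%/10⌋ = $23,625. Book value $133,877.
Year 3: ⌊$133,877 × 150%/10⌋ = $20,081. Book value $113,796.
Year 4: ⌊$113,796 × 150%/10⌋ = $17,069. Book value $96,727.
Year 5: ⌊$96,727 × 150%/10⌋ = $14,509. Book value $82,218.
Year 6: ⌊$82,218 × 150%/10⌋ = $12,332. Book value $69,886.
Year 7: ⌊$69,886 × 150%/10⌋ = $10,482. Book value $59,404.
Year 8: ⌊$59,404 × 150%/10⌋ = $8,910. Book value $50,494.
Year 9: ⌊$50,494 × 150%/10⌋ = $7,574. Book value $42,920.
Year 10 (final): $42,920 − $6,100 = $36,820. Book value $6,100.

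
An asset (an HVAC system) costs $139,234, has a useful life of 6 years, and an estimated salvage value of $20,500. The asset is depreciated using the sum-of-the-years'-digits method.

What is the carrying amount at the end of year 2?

Depreciable base = $139,234 − $20,500 = $118,734.
Sum of the years' digits = 6+5+4+3+2+1 = 21.
Year 1: $118,734 × 6/21 = $33,924. Book value $105,310.
Year 2: $118,734 × 5/21 = $28,270. Book value $77,040.

$77,040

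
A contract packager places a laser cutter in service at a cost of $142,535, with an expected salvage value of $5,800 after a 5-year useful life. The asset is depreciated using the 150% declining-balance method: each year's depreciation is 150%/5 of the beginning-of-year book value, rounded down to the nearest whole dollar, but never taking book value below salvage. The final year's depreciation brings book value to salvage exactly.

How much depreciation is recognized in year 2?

$29,932

Depreciable base = $142,535 − $5,800 = $136,735.
Year 1: ⌊$142,535 × 150%/5⌋ = $42,760. Book value $99,775.
Year 2: ⌊$99,775 × 150%/5⌋ = $29,932. Book value $69,843.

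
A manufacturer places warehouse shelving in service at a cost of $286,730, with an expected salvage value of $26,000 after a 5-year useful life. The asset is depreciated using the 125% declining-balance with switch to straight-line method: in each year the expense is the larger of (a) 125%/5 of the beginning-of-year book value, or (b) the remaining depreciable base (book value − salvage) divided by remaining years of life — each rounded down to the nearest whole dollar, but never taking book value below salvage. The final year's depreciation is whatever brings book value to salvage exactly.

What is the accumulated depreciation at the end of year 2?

$125,444

Depreciable base = $286,730 − $26,000 = $260,730.
Year 1: DB = ⌊$286,730 × 125%/5⌋ = $71,682; SL = ⌊$260,730/5⌋ = $52,146 → take DB $71,682. Book value $215,048.
Year 2: DB = ⌊$215,048 × 125%/5⌋ = $53,762; SL = ⌊$189,048/4⌋ = $47,262 → take DB $53,762. Book value $161,286.
Accumulated through year 2 = $286,730 − $161,286 = $125,444.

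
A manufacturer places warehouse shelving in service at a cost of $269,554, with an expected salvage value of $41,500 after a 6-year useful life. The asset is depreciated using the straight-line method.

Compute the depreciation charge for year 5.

Depreciable base = $269,554 − $41,500 = $228,054.
Annual expense = $228,054 / 6 = $38,009.

$38,009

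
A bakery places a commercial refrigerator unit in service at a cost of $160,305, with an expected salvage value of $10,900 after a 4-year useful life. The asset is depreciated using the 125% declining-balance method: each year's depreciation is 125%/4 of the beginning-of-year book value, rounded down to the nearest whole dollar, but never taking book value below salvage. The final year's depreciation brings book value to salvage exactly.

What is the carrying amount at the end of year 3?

Depreciable base = $160,305 − $10,900 = $149,405.
Year 1: ⌊$160,305 × 125%/4⌋ = $50,095. Book value $110,210.
Year 2: ⌊$110,210 × 125%/4⌋ = $34,440. Book value $75,770.
Year 3: ⌊$75,770 × 125%/4⌋ = $23,678. Book value $52,092.

$52,092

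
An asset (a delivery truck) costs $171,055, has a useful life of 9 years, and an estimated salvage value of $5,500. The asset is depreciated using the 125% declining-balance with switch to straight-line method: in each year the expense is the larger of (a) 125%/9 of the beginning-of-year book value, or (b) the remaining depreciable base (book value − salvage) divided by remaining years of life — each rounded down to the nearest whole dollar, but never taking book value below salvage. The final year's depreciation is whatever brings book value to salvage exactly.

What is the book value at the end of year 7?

$40,076

Depreciable base = $171,055 − $5,500 = $165,555.
Year 1: DB = ⌊$171,055 × 125%/9⌋ = $23,757; SL = ⌊$165,555/9⌋ = $18,395 → take DB $23,757. Book value $147,298.
Year 2: DB = ⌊$147,298 × 125%/9⌋ = $20,458; SL = ⌊$141,798/8⌋ = $17,724 → take DB $20,458. Book value $126,840.
Year 3: DB = ⌊$126,840 × 125%/9⌋ = $17,616; SL = ⌊$121,340/7⌋ = $17,334 → take DB $17,616. Book value $109,224.
Year 4: DB = ⌊$109,224 × 125%/9⌋ = $15,170; SL = ⌊$103,724/6⌋ = $17,287 → take SL $17,287. Book value $91,937.
Year 5: DB = ⌊$91,937 × 125%/9⌋ = $12,769; SL = ⌊$86,437/5⌋ = $17,287 → take SL $17,287. Book value $74,650.
Year 6: DB = ⌊$74,650 × 125%/9⌋ = $10,368; SL = ⌊$69,150/4⌋ = $17,287 → take SL $17,287. Book value $57,363.
Year 7: DB = ⌊$57,363 × 125%/9⌋ = $7,967; SL = ⌊$51,863/3⌋ = $17,287 → take SL $17,287. Book value $40,076.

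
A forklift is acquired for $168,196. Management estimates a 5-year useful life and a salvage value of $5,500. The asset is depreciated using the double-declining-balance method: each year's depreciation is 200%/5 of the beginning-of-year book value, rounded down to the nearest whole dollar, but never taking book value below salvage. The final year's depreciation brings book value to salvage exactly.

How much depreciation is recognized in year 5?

$16,299

Depreciable base = $168,196 − $5,500 = $162,696.
Year 1: ⌊$168,196 × 200%/5⌋ = $67,278. Book value $100,918.
Year 2: ⌊$100,918 × 200%/5⌋ = $40,367. Book value $60,551.
Year 3: ⌊$60,551 × 200%/5⌋ = $24,220. Book value $36,331.
Year 4: ⌊$36,331 × 200%/5⌋ = $14,532. Book value $21,799.
Year 5 (final): $21,799 − $5,500 = $16,299. Book value $5,500.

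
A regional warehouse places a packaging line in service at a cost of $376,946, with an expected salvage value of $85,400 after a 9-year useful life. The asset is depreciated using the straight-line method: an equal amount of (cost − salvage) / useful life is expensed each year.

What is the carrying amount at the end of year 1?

Depreciable base = $376,946 − $85,400 = $291,546.
Annual expense = $291,546 / 9 = $32,394.
End of year 1: book value $344,552.

$344,552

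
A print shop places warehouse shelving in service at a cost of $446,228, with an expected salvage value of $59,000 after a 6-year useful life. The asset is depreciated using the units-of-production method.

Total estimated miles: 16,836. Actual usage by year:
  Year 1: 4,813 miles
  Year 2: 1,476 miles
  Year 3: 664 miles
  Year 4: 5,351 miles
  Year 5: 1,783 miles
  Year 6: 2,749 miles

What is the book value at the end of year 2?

$301,581

Depreciable base = $446,228 − $59,000 = $387,228.
Rate = $387,228 / 16,836 miles = $23 per mile.
Year 1: 4,813 × $23 = $110,699. Book value $335,529.
Year 2: 1,476 × $23 = $33,948. Book value $301,581.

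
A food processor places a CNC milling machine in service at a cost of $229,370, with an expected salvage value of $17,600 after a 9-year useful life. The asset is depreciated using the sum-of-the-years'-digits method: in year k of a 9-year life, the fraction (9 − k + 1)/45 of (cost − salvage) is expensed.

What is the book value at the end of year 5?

$64,660

Depreciable base = $229,370 − $17,600 = $211,770.
Sum of the years' digits = 9+8+7+6+5+4+3+2+1 = 45.
Year 1: $211,770 × 9/45 = $42,354. Book value $187,016.
Year 2: $211,770 × 8/45 = $37,648. Book value $149,368.
Year 3: $211,770 × 7/45 = $32,942. Book value $116,426.
Year 4: $211,770 × 6/45 = $28,236. Book value $88,190.
Year 5: $211,770 × 5/45 = $23,530. Book value $64,660.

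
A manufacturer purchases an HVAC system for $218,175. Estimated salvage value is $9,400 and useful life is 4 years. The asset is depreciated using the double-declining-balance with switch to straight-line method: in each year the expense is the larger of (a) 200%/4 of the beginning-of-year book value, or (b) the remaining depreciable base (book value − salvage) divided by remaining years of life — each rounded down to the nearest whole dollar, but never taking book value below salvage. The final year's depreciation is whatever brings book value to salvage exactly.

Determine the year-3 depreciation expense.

$27,272

Depreciable base = $218,175 − $9,400 = $208,775.
Year 1: DB = ⌊$218,175 × 200%/4⌋ = $109,087; SL = ⌊$208,775/4⌋ = $52,193 → take DB $109,087. Book value $109,088.
Year 2: DB = ⌊$109,088 × 200%/4⌋ = $54,544; SL = ⌊$99,688/3⌋ = $33,229 → take DB $54,544. Book value $54,544.
Year 3: DB = ⌊$54,544 × 200%/4⌋ = $27,272; SL = ⌊$45,144/2⌋ = $22,572 → take DB $27,272. Book value $27,272.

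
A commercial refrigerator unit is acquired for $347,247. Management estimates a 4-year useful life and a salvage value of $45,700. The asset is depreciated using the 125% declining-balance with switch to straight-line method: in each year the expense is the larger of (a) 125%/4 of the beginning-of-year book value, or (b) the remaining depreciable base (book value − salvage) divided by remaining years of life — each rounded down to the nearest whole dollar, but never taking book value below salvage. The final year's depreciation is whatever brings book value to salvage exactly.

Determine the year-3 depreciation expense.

Depreciable base = $347,247 − $45,700 = $301,547.
Year 1: DB = ⌊$347,247 × 125%/4⌋ = $108,514; SL = ⌊$301,547/4⌋ = $75,386 → take DB $108,514. Book value $238,733.
Year 2: DB = ⌊$238,733 × 125%/4⌋ = $74,604; SL = ⌊$193,033/3⌋ = $64,344 → take DB $74,604. Book value $164,129.
Year 3: DB = ⌊$164,129 × 125%/4⌋ = $51,290; SL = ⌊$118,429/2⌋ = $59,214 → take SL $59,214. Book value $104,915.

$59,214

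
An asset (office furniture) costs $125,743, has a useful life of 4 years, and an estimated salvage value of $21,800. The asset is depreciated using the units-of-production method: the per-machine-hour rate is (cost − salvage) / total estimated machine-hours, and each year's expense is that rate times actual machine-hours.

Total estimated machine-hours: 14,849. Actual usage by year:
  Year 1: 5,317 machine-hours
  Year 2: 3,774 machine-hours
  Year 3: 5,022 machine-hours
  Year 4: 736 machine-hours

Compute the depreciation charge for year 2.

Depreciable base = $125,743 − $21,800 = $103,943.
Rate = $103,943 / 14,849 machine-hours = $7 per machine-hour.
Year 1: 5,317 × $7 = $37,219. Book value $88,524.
Year 2: 3,774 × $7 = $26,418. Book value $62,106.

$26,418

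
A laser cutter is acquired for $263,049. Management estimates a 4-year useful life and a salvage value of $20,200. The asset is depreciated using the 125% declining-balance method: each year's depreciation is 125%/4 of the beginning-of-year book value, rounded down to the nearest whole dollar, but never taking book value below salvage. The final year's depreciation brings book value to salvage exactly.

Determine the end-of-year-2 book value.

$124,333

Depreciable base = $263,049 − $20,200 = $242,849.
Year 1: ⌊$263,049 × 125%/4⌋ = $82,202. Book value $180,847.
Year 2: ⌊$180,847 × 125%/4⌋ = $56,514. Book value $124,333.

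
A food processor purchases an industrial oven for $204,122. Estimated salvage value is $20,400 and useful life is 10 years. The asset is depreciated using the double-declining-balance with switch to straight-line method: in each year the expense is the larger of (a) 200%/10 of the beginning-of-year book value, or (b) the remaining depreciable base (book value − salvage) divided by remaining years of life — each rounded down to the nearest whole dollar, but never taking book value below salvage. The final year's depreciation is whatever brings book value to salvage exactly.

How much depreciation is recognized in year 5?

$16,722

Depreciable base = $204,122 − $20,400 = $183,722.
Year 1: DB = ⌊$204,122 × 200%/10⌋ = $40,824; SL = ⌊$183,722/10⌋ = $18,372 → take DB $40,824. Book value $163,298.
Year 2: DB = ⌊$163,298 × 200%/10⌋ = $32,659; SL = ⌊$142,898/9⌋ = $15,877 → take DB $32,659. Book value $130,639.
Year 3: DB = ⌊$130,639 × 200%/10⌋ = $26,127; SL = ⌊$110,239/8⌋ = $13,779 → take DB $26,127. Book value $104,512.
Year 4: DB = ⌊$104,512 × 200%/10⌋ = $20,902; SL = ⌊$84,112/7⌋ = $12,016 → take DB $20,902. Book value $83,610.
Year 5: DB = ⌊$83,610 × 200%/10⌋ = $16,722; SL = ⌊$63,210/6⌋ = $10,535 → take DB $16,722. Book value $66,888.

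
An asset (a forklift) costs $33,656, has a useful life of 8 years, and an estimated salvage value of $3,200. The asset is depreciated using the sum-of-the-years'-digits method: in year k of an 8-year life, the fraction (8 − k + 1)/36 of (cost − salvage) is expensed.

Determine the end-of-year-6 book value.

$5,738

Depreciable base = $33,656 − $3,200 = $30,456.
Sum of the years' digits = 8+7+6+5+4+3+2+1 = 36.
Year 1: $30,456 × 8/36 = $6,768. Book value $26,888.
Year 2: $30,456 × 7/36 = $5,922. Book value $20,966.
Year 3: $30,456 × 6/36 = $5,076. Book value $15,890.
Year 4: $30,456 × 5/36 = $4,230. Book value $11,660.
Year 5: $30,456 × 4/36 = $3,384. Book value $8,276.
Year 6: $30,456 × 3/36 = $2,538. Book value $5,738.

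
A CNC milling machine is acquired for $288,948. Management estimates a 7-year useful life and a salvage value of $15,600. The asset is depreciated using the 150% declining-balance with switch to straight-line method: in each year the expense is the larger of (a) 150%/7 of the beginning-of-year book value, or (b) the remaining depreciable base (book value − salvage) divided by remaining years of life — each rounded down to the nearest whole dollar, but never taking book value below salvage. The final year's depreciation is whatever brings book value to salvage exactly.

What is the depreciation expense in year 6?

$31,140

Depreciable base = $288,948 − $15,600 = $273,348.
Year 1: DB = ⌊$288,948 × 150%/7⌋ = $61,917; SL = ⌊$273,348/7⌋ = $39,049 → take DB $61,917. Book value $227,031.
Year 2: DB = ⌊$227,031 × 150%/7⌋ = $48,649; SL = ⌊$211,431/6⌋ = $35,238 → take DB $48,649. Book value $178,382.
Year 3: DB = ⌊$178,382 × 150%/7⌋ = $38,224; SL = ⌊$162,782/5⌋ = $32,556 → take DB $38,224. Book value $140,158.
Year 4: DB = ⌊$140,158 × 150%/7⌋ = $30,033; SL = ⌊$124,558/4⌋ = $31,139 → take SL $31,139. Book value $109,019.
Year 5: DB = ⌊$109,019 × 150%/7⌋ = $23,361; SL = ⌊$93,419/3⌋ = $31,139 → take SL $31,139. Book value $77,880.
Year 6: DB = ⌊$77,880 × 150%/7⌋ = $16,688; SL = ⌊$62,280/2⌋ = $31,140 → take SL $31,140. Book value $46,740.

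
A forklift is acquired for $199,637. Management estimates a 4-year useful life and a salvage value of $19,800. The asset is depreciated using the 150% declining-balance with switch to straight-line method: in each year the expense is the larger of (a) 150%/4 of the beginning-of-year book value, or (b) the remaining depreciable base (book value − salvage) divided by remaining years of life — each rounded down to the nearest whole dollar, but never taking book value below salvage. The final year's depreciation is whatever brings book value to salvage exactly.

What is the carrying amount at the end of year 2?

$77,984

Depreciable base = $199,637 − $19,800 = $179,837.
Year 1: DB = ⌊$199,637 × 150%/4⌋ = $74,863; SL = ⌊$179,837/4⌋ = $44,959 → take DB $74,863. Book value $124,774.
Year 2: DB = ⌊$124,774 × 150%/4⌋ = $46,790; SL = ⌊$104,974/3⌋ = $34,991 → take DB $46,790. Book value $77,984.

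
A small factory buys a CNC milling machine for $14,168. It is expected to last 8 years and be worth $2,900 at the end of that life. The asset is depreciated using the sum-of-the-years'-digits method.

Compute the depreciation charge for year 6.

$939

Depreciable base = $14,168 − $2,900 = $11,268.
Sum of the years' digits = 8+7+6+5+4+3+2+1 = 36.
Year 1: $11,268 × 8/36 = $2,504. Book value $11,664.
Year 2: $11,268 × 7/36 = $2,191. Book value $9,473.
Year 3: $11,268 × 6/36 = $1,878. Book value $7,595.
Year 4: $11,268 × 5/36 = $1,565. Book value $6,030.
Year 5: $11,268 × 4/36 = $1,252. Book value $4,778.
Year 6: $11,268 × 3/36 = $939. Book value $3,839.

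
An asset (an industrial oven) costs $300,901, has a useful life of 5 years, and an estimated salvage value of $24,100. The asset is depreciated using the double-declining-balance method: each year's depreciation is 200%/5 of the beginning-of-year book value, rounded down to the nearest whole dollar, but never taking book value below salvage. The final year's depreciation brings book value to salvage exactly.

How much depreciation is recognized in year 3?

$43,330

Depreciable base = $300,901 − $24,100 = $276,801.
Year 1: ⌊$300,901 × 200%/5⌋ = $120,360. Book value $180,541.
Year 2: ⌊$180,541 × 200%/5⌋ = $72,216. Book value $108,325.
Year 3: ⌊$108,325 × 200%/5⌋ = $43,330. Book value $64,995.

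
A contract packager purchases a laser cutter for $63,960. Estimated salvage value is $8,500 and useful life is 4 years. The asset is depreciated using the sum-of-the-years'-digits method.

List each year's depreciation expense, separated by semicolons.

$22,184; $16,638; $11,092; $5,546

Depreciable base = $63,960 − $8,500 = $55,460.
Sum of the years' digits = 4+3+2+1 = 10.
Year 1: $55,460 × 4/10 = $22,184. Book value $41,776.
Year 2: $55,460 × 3/10 = $16,638. Book value $25,138.
Year 3: $55,460 × 2/10 = $11,092. Book value $14,046.
Year 4: $55,460 × 1/10 = $5,546. Book value $8,500.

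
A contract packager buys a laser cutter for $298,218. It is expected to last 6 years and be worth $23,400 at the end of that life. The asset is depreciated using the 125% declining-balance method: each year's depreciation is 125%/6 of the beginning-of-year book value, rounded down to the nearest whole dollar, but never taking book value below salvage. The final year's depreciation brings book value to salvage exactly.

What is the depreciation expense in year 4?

$30,826

Depreciable base = $298,218 − $23,400 = $274,818.
Year 1: ⌊$298,218 × 125%/6⌋ = $62,128. Book value $236,090.
Year 2: ⌊$236,090 × 125%/6⌋ = $49,185. Book value $186,905.
Year 3: ⌊$186,905 × 125%/6⌋ = $38,938. Book value $147,967.
Year 4: ⌊$147,967 × 125%/6⌋ = $30,826. Book value $117,141.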